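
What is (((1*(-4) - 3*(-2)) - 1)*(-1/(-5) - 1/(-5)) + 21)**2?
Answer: 11449/25 ≈ 457.96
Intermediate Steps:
(((1*(-4) - 3*(-2)) - 1)*(-1/(-5) - 1/(-5)) + 21)**2 = (((-4 + 6) - 1)*(-1*(-1/5) - 1*(-1/5)) + 21)**2 = ((2 - 1)*(1/5 + 1/5) + 21)**2 = (1*(2/5) + 21)**2 = (2/5 + 21)**2 = (107/5)**2 = 11449/25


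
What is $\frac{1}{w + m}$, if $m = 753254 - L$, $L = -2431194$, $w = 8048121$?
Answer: $\frac{1}{11232569} \approx 8.9027 \cdot 10^{-8}$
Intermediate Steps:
$m = 3184448$ ($m = 753254 - -2431194 = 753254 + 2431194 = 3184448$)
$\frac{1}{w + m} = \frac{1}{8048121 + 3184448} = \frac{1}{11232569}$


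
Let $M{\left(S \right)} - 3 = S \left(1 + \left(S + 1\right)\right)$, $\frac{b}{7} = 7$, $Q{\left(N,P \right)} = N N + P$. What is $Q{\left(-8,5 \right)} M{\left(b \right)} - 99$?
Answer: $172539$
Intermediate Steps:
$Q{\left(N,P \right)} = P + N^{2}$ ($Q{\left(N,P \right)} = N^{2} + P = P + N^{2}$)
$b = 49$ ($b = 7 \cdot 7 = 49$)
$M{\left(S \right)} = 3 + S \left(2 + S\right)$ ($M{\left(S \right)} = 3 + S \left(1 + \left(S + 1\right)\right) = 3 + S \left(1 + \left(1 + S\right)\right) = 3 + S \left(2 + S\right)$)
$Q{\left(-8,5 \right)} M{\left(b \right)} - 99 = \left(5 + \left(-8\right)^{2}\right) \left(3 + 49^{2} + 2 \cdot 49\right) - 99 = \left(5 + 64\right) \left(3 + 2401 + 98\right) - 99 = 69 \cdot 2502 - 99 = 172638 - 99 = 172539$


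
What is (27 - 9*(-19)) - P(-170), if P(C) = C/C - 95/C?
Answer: 6679/34 ≈ 196.44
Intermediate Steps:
P(C) = 1 - 95/C
(27 - 9*(-19)) - P(-170) = (27 - 9*(-19)) - (-95 - 170)/(-170) = (27 + 171) - (-1)*(-265)/170 = 198 - 1*53/34 = 198 - 53/34 = 6679/34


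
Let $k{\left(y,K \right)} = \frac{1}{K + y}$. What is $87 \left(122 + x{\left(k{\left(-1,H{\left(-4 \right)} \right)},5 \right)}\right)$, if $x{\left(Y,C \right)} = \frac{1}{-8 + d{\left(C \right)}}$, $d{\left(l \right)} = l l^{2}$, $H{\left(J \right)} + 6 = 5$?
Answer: $\frac{413975}{39} \approx 10615.0$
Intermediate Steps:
$H{\left(J \right)} = -1$ ($H{\left(J \right)} = -6 + 5 = -1$)
$d{\left(l \right)} = l^{3}$
$x{\left(Y,C \right)} = \frac{1}{-8 + C^{3}}$
$87 \left(122 + x{\left(k{\left(-1,H{\left(-4 \right)} \right)},5 \right)}\right) = 87 \left(122 + \frac{1}{-8 + 5^{3}}\right) = 87 \left(122 + \frac{1}{-8 + 125}\right) = 87 \left(122 + \frac{1}{117}\right) = 87 \cdot \frac{14275}{117} = \frac{413975}{39}$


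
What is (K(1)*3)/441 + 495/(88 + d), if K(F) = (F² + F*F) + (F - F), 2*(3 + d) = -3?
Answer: 145864/24549 ≈ 5.9417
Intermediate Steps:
d = -9/2 (d = -3 + (½)*(-3) = -3 - 3/2 = -9/2 ≈ -4.5000)
K(F) = 2*F² (K(F) = (F² + F²) + 0 = 2*F² + 0 = 2*F²)
(K(1)*3)/441 + 495/(88 + d) = ((2*1²)*3)/441 + 495/(88 - 9/2) = ((2*1)*3)*(1/441) + 495/(167/2) = (2*3)*(1/441) + 495*(2/167) = 6*(1/441) + 990/167 = 2/147 + 990/167 = 145864/24549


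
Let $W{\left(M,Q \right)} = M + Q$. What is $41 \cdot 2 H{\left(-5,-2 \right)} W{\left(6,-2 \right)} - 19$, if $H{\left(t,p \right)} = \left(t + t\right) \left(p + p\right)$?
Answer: $13101$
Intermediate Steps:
$H{\left(t,p \right)} = 4 p t$ ($H{\left(t,p \right)} = 2 t 2 p = 4 p t$)
$41 \cdot 2 H{\left(-5,-2 \right)} W{\left(6,-2 \right)} - 19 = 41 \cdot 2 \cdot 4 \left(-2\right) \left(-5\right) \left(6 - 2\right) - 19 = 41 \cdot 2 \cdot 40 \cdot 4 - 19 = 41 \cdot 80 \cdot 4 - 19 = 41 \cdot 320 - 19 = 13120 - 19 = 13101$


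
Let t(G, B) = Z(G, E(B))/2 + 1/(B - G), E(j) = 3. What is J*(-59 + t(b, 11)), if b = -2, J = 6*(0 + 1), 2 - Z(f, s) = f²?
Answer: -4674/13 ≈ -359.54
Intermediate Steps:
Z(f, s) = 2 - f²
J = 6 (J = 6*1 = 6)
t(G, B) = 1 + 1/(B - G) - G²/2 (t(G, B) = (2 - G²)/2 + 1/(B - G) = (2 - G²)*(½) + 1/(B - G) = (1 - G²/2) + 1/(B - G) = 1 + 1/(B - G) - G²/2)
J*(-59 + t(b, 11)) = 6*(-59 + (2 - 2*(-2 + (-2)²) - 1*11*(-2 + (-2)²))/(2*(11 - 1*(-2)))) = 6*(-59 + (2 - 2*(-2 + 4) - 1*11*(-2 + 4))/(2*(11 + 2))) = 6*(-59 + (½)*(2 - 2*2 - 1*11*2)/13) = 6*(-59 + (½)*(1/13)*(2 - 4 - 22)) = 6*(-59 + (½)*(1/13)*(-24)) = 6*(-59 - 12/13) = 6*(-779/13) = -4674/13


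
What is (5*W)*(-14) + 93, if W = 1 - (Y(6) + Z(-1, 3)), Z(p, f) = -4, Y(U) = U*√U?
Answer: -257 + 420*√6 ≈ 771.79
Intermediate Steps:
Y(U) = U^(3/2)
W = 5 - 6*√6 (W = 1 - (6^(3/2) - 4) = 1 - (6*√6 - 4) = 1 - (-4 + 6*√6) = 1 + (4 - 6*√6) = 5 - 6*√6 ≈ -9.6969)
(5*W)*(-14) + 93 = (5*(5 - 6*√6))*(-14) + 93 = (25 - 30*√6)*(-14) + 93 = (-350 + 420*√6) + 93 = -257 + 420*√6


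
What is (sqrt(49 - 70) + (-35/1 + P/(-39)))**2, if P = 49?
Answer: 1967455/1521 - 2828*I*sqrt(21)/39 ≈ 1293.5 - 332.3*I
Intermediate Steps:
(sqrt(49 - 70) + (-35/1 + P/(-39)))**2 = (sqrt(49 - 70) + (-35/1 + 49/(-39)))**2 = (sqrt(-21) + (-35*1 + 49*(-1/39)))**2 = (I*sqrt(21) + (-35 - 49/39))**2 = (I*sqrt(21) - 1414/39)**2 = (-1414/39 + I*sqrt(21))**2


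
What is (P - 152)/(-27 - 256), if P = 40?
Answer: 112/283 ≈ 0.39576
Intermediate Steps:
(P - 152)/(-27 - 256) = (40 - 152)/(-27 - 256) = -112/(-283) = -112*(-1/283) = 112/283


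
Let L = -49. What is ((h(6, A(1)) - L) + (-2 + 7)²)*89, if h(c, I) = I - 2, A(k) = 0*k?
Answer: 6408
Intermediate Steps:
A(k) = 0
h(c, I) = -2 + I
((h(6, A(1)) - L) + (-2 + 7)²)*89 = (((-2 + 0) - 1*(-49)) + (-2 + 7)²)*89 = ((-2 + 49) + 5²)*89 = (47 + 25)*89 = 72*89 = 6408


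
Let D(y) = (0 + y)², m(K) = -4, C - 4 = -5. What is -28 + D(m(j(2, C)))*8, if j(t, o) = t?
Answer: 100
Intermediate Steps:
C = -1 (C = 4 - 5 = -1)
D(y) = y²
-28 + D(m(j(2, C)))*8 = -28 + (-4)²*8 = -28 + 16*8 = -28 + 128 = 100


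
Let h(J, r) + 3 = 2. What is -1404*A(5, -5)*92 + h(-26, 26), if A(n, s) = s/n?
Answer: 129167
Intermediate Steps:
h(J, r) = -1 (h(J, r) = -3 + 2 = -1)
-1404*A(5, -5)*92 + h(-26, 26) = -1404*(-5/5)*92 - 1 = -1404*(-5*⅕)*92 - 1 = -(-1404)*92 - 1 = -1404*(-92) - 1 = 129168 - 1 = 129167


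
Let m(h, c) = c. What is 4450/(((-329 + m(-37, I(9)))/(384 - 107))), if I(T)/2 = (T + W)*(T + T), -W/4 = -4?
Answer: 1232650/571 ≈ 2158.8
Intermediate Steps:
W = 16 (W = -4*(-4) = 16)
I(T) = 4*T*(16 + T) (I(T) = 2*((T + 16)*(T + T)) = 2*((16 + T)*(2*T)) = 2*(2*T*(16 + T)) = 4*T*(16 + T))
4450/(((-329 + m(-37, I(9)))/(384 - 107))) = 4450/(((-329 + 4*9*(16 + 9))/(384 - 107))) = 4450/(((-329 + 4*9*25)/277)) = 4450/(((-329 + 900)*(1/277))) = 4450/((571*(1/277))) = 4450/(571/277) = 4450*(277/571) = 1232650/571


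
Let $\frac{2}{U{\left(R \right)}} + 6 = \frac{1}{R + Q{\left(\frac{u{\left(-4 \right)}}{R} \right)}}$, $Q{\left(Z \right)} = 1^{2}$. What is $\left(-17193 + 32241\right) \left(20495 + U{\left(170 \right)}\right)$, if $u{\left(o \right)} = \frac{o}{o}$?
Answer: $\frac{316113832584}{1025} \approx 3.084 \cdot 10^{8}$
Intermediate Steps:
$u{\left(o \right)} = 1$
$Q{\left(Z \right)} = 1$
$U{\left(R \right)} = \frac{2}{-6 + \frac{1}{1 + R}}$ ($U{\left(R \right)} = \frac{2}{-6 + \frac{1}{R + 1}} = \frac{2}{-6 + \frac{1}{1 + R}}$)
$\left(-17193 + 32241\right) \left(20495 + U{\left(170 \right)}\right) = \left(-17193 + 32241\right) \left(20495 + \frac{2 \left(-1 - 170\right)}{5 + 6 \cdot 170}\right) = 15048 \left(20495 + \frac{2 \left(-1 - 170\right)}{5 + 1020}\right) = 15048 \left(20495 + 2 \cdot \frac{1}{1025} \left(-171\right)\right) = 15048 \left(20495 - \frac{342}{1025}\right) = 15048 \cdot \frac{21007033}{1025} = \frac{316113832584}{1025}$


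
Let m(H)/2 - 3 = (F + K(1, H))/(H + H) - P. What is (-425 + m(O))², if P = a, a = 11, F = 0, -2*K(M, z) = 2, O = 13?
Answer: 32878756/169 ≈ 1.9455e+5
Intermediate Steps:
K(M, z) = -1 (K(M, z) = -½*2 = -1)
P = 11
m(H) = -16 - 1/H (m(H) = 6 + 2*((0 - 1)/(H + H) - 1*11) = 6 + 2*(-1/(2*H) - 11) = 6 + 2*(-11 - 1/(2*H)) = 6 + (-22 - 1/H) = -16 - 1/H)
(-425 + m(O))² = (-425 + (-16 - 1/13))² = (-425 - 209/13)² = (-5734/13)² = 32878756/169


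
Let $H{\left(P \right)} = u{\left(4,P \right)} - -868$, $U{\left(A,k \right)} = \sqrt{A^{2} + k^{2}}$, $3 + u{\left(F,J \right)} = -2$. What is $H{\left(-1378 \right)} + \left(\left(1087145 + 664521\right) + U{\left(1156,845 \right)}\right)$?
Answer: $1752529 + \sqrt{2050361} \approx 1.754 \cdot 10^{6}$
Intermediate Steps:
$u{\left(F,J \right)} = -5$ ($u{\left(F,J \right)} = -3 - 2 = -5$)
$H{\left(P \right)} = 863$ ($H{\left(P \right)} = -5 - -868 = -5 + 868 = 863$)
$H{\left(-1378 \right)} + \left(\left(1087145 + 664521\right) + U{\left(1156,845 \right)}\right) = 863 + \left(\left(1087145 + 664521\right) + \sqrt{1156^{2} + 845^{2}}\right) = 863 + \left(1751666 + \sqrt{1336336 + 714025}\right) = 863 + \left(1751666 + \sqrt{2050361}\right) = 1752529 + \sqrt{2050361}$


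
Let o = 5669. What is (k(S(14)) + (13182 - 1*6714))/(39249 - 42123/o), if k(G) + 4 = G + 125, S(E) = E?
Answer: 12477469/74153486 ≈ 0.16827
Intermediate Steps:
k(G) = 121 + G (k(G) = -4 + (G + 125) = -4 + (125 + G) = 121 + G)
(k(S(14)) + (13182 - 1*6714))/(39249 - 42123/o) = ((121 + 14) + (13182 - 1*6714))/(39249 - 42123/5669) = (135 + (13182 - 6714))/(39249 - 42123*1/5669) = (135 + 6468)/(39249 - 42123/5669) = 6603/(222460458/5669) = 6603*(5669/222460458) = 12477469/74153486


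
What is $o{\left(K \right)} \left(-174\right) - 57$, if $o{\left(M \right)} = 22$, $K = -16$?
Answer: $-3885$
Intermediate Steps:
$o{\left(K \right)} \left(-174\right) - 57 = 22 \left(-174\right) - 57 = -3828 - 57 = -3885$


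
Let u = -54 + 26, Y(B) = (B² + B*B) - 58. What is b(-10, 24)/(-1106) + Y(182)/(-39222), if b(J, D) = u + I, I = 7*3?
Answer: -5209399/3098538 ≈ -1.6812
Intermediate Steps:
Y(B) = -58 + 2*B² (Y(B) = (B² + B²) - 58 = 2*B² - 58 = -58 + 2*B²)
I = 21
u = -28
b(J, D) = -7 (b(J, D) = -28 + 21 = -7)
b(-10, 24)/(-1106) + Y(182)/(-39222) = -7/(-1106) + (-58 + 2*182²)/(-39222) = -7*(-1/1106) + (-58 + 2*33124)*(-1/39222) = 1/158 + (-58 + 66248)*(-1/39222) = 1/158 + 66190*(-1/39222) = 1/158 - 33095/19611 = -5209399/3098538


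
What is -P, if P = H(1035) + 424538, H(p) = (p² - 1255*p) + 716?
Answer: -197554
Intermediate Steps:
H(p) = 716 + p² - 1255*p
P = 197554 (P = (716 + 1035² - 1255*1035) + 424538 = (716 + 1071225 - 1298925) + 424538 = -226984 + 424538 = 197554)
-P = -1*197554 = -197554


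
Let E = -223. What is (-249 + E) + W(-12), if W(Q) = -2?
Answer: -474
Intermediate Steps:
(-249 + E) + W(-12) = (-249 - 223) - 2 = -472 - 2 = -474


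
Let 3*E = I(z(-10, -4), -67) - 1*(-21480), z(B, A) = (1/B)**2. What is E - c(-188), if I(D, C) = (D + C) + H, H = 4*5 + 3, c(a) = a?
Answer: 2200001/300 ≈ 7333.3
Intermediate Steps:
H = 23 (H = 20 + 3 = 23)
z(B, A) = B**(-2)
I(D, C) = 23 + C + D (I(D, C) = (D + C) + 23 = (C + D) + 23 = 23 + C + D)
E = 2143601/300 (E = ((23 - 67 + (-10)**(-2)) - 1*(-21480))/3 = ((23 - 67 + 1/100) + 21480)/3 = (-4399/100 + 21480)/3 = (1/3)*(2143601/100) = 2143601/300 ≈ 7145.3)
E - c(-188) = 2143601/300 - 1*(-188) = 2143601/300 + 188 = 2200001/300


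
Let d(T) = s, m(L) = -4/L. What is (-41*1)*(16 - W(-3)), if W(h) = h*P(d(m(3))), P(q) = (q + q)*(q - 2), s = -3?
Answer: -4346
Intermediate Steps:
d(T) = -3
P(q) = 2*q*(-2 + q) (P(q) = (2*q)*(-2 + q) = 2*q*(-2 + q))
W(h) = 30*h (W(h) = h*(2*(-3)*(-2 - 3)) = h*(2*(-3)*(-5)) = h*30 = 30*h)
(-41*1)*(16 - W(-3)) = (-41*1)*(16 - 30*(-3)) = -41*(16 - 1*(-90)) = -41*(16 + 90) = -41*106 = -4346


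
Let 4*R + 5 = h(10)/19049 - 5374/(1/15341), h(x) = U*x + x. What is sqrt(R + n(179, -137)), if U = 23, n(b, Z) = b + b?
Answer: I*sqrt(29914942904760147)/38098 ≈ 4539.9*I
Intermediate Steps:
n(b, Z) = 2*b
h(x) = 24*x (h(x) = 23*x + x = 24*x)
R = -1570447925171/76196 (R = -5/4 + ((24*10)/19049 - 5374/(1/15341))/4 = -5/4 + (240*(1/19049) - 5374/1/15341)/4 = -5/4 + (240/19049 - 5374*15341)/4 = -5/4 + (240/19049 - 82442534)/4 = -5/4 + (1/4)*(-1570447829926/19049) = -5/4 - 785223914963/38098 = -1570447925171/76196 ≈ -2.0611e+7)
sqrt(R + n(179, -137)) = sqrt(-1570447925171/76196 + 2*179) = sqrt(-1570447925171/76196 + 358) = sqrt(-1570420647003/76196) = I*sqrt(29914942904760147)/38098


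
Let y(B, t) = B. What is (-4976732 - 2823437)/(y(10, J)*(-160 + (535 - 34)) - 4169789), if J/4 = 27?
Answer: 7800169/4166379 ≈ 1.8722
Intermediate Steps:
J = 108 (J = 4*27 = 108)
(-4976732 - 2823437)/(y(10, J)*(-160 + (535 - 34)) - 4169789) = (-4976732 - 2823437)/(10*(-160 + (535 - 34)) - 4169789) = -7800169/(10*(-160 + 501) - 4169789) = -7800169/(10*341 - 4169789) = -7800169/(3410 - 4169789) = -7800169/(-4166379) = -7800169*(-1/4166379) = 7800169/4166379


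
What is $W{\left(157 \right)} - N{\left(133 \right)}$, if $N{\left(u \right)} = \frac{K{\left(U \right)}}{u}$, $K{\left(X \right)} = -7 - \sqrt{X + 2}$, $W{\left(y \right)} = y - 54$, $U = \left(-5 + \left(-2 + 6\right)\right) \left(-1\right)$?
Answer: $\frac{1958}{19} + \frac{\sqrt{3}}{133} \approx 103.07$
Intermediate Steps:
$U = 1$ ($U = \left(-5 + 4\right) \left(-1\right) = \left(-1\right) \left(-1\right) = 1$)
$W{\left(y \right)} = -54 + y$ ($W{\left(y \right)} = y - 54 = -54 + y$)
$K{\left(X \right)} = -7 - \sqrt{2 + X}$
$N{\left(u \right)} = \frac{-7 - \sqrt{3}}{u}$ ($N{\left(u \right)} = \frac{-7 - \sqrt{2 + 1}}{u} = \frac{-7 - \sqrt{3}}{u}$)
$W{\left(157 \right)} - N{\left(133 \right)} = \left(-54 + 157\right) - \frac{-7 - \sqrt{3}}{133} = 103 - \frac{-7 - \sqrt{3}}{133} = 103 - \left(- \frac{1}{19} - \frac{\sqrt{3}}{133}\right) = 103 + \left(\frac{1}{19} + \frac{\sqrt{3}}{133}\right) = \frac{1958}{19} + \frac{\sqrt{3}}{133}$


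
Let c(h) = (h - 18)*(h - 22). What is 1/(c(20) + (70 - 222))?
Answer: -1/156 ≈ -0.0064103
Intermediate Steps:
c(h) = (-22 + h)*(-18 + h) (c(h) = (-18 + h)*(-22 + h) = (-22 + h)*(-18 + h))
1/(c(20) + (70 - 222)) = 1/((396 + 20**2 - 40*20) + (70 - 222)) = 1/((396 + 400 - 800) - 152) = 1/(-4 - 152) = 1/(-156) = -1/156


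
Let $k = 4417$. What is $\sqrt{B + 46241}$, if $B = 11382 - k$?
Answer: $\sqrt{53206} \approx 230.66$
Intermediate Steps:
$B = 6965$ ($B = 11382 - 4417 = 6965$)
$\sqrt{B + 46241} = \sqrt{6965 + 46241} = \sqrt{53206}$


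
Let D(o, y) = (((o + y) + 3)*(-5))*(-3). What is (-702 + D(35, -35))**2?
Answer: 431649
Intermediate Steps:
D(o, y) = 45 + 15*o + 15*y (D(o, y) = ((3 + o + y)*(-5))*(-3) = (-15 - 5*o - 5*y)*(-3) = 45 + 15*o + 15*y)
(-702 + D(35, -35))**2 = (-702 + (45 + 15*35 + 15*(-35)))**2 = (-702 + (45 + 525 - 525))**2 = (-702 + 45)**2 = (-657)**2 = 431649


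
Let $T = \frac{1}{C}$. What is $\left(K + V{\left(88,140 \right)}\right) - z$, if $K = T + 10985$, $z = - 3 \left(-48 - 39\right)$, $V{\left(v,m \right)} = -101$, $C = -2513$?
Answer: $\frac{26695598}{2513} \approx 10623.0$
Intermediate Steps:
$T = - \frac{1}{2513}$ ($T = \frac{1}{-2513} = - \frac{1}{2513} \approx -0.00039793$)
$z = 261$ ($z = \left(-3\right) \left(-87\right) = 261$)
$K = \frac{27605304}{2513}$ ($K = - \frac{1}{2513} + 10985 = \frac{27605304}{2513} \approx 10985.0$)
$\left(K + V{\left(88,140 \right)}\right) - z = \left(\frac{27605304}{2513} - 101\right) - 261 = \frac{27351491}{2513} - 261 = \frac{26695598}{2513}$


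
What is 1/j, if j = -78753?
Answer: -1/78753 ≈ -1.2698e-5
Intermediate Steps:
1/j = 1/(-78753) = -1/78753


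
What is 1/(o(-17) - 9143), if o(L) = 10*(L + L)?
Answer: -1/9483 ≈ -0.00010545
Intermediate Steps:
o(L) = 20*L (o(L) = 10*(2*L) = 20*L)
1/(o(-17) - 9143) = 1/(20*(-17) - 9143) = 1/(-340 - 9143) = 1/(-9483) = -1/9483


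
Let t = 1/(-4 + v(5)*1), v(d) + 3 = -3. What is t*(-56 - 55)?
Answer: 111/10 ≈ 11.100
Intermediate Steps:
v(d) = -6 (v(d) = -3 - 3 = -6)
t = -⅒ (t = 1/(-4 - 6*1) = 1/(-4 - 6) = 1/(-10) = -⅒ ≈ -0.10000)
t*(-56 - 55) = -(-56 - 55)/10 = -⅒*(-111) = 111/10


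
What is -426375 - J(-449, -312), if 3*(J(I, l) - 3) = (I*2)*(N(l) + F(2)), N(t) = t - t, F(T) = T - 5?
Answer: -427276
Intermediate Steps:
F(T) = -5 + T
N(t) = 0
J(I, l) = 3 - 2*I (J(I, l) = 3 + ((I*2)*(0 + (-5 + 2)))/3 = 3 + ((2*I)*(0 - 3))/3 = 3 + ((2*I)*(-3))/3 = 3 + (-6*I)/3 = 3 - 2*I)
-426375 - J(-449, -312) = -426375 - (3 - 2*(-449)) = -426375 - (3 + 898) = -426375 - 1*901 = -426375 - 901 = -427276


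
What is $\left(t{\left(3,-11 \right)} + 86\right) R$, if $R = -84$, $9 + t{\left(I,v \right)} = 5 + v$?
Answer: $-5964$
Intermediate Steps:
$t{\left(I,v \right)} = -4 + v$ ($t{\left(I,v \right)} = -9 + \left(5 + v\right) = -4 + v$)
$\left(t{\left(3,-11 \right)} + 86\right) R = \left(\left(-4 - 11\right) + 86\right) \left(-84\right) = \left(-15 + 86\right) \left(-84\right) = 71 \left(-84\right) = -5964$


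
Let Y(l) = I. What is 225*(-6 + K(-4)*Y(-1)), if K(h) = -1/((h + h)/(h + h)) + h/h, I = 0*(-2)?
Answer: -1350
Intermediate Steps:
I = 0
Y(l) = 0
K(h) = 0 (K(h) = -1/((2*h)/((2*h))) + 1 = -1/((2*h)*(1/(2*h))) + 1 = -1/1 + 1 = -1*1 + 1 = -1 + 1 = 0)
225*(-6 + K(-4)*Y(-1)) = 225*(-6 + 0*0) = 225*(-6 + 0) = 225*(-6) = -1350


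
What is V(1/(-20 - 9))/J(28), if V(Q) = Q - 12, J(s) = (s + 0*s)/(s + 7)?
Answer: -1745/116 ≈ -15.043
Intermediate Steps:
J(s) = s/(7 + s) (J(s) = (s + 0)/(7 + s) = s/(7 + s))
V(Q) = -12 + Q
V(1/(-20 - 9))/J(28) = (-12 + 1/(-20 - 9))/((28/(7 + 28))) = (-12 + 1/(-29))/((28/35)) = (-12 - 1/29)/((28*(1/35))) = -349/(29*4/5) = -349/29*5/4 = -1745/116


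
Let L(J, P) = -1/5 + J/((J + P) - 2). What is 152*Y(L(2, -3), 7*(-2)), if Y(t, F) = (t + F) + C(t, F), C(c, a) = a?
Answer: -65816/15 ≈ -4387.7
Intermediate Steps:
L(J, P) = -⅕ + J/(-2 + J + P) (L(J, P) = -1*⅕ + J/(-2 + J + P) = -⅕ + J/(-2 + J + P))
Y(t, F) = t + 2*F (Y(t, F) = (t + F) + F = (F + t) + F = t + 2*F)
152*Y(L(2, -3), 7*(-2)) = 152*((2 - 1*(-3) + 4*2)/(5*(-2 + 2 - 3)) + 2*(7*(-2))) = 152*((⅕)*(2 + 3 + 8)/(-3) + 2*(-14)) = 152*((⅕)*(-⅓)*13 - 28) = 152*(-13/15 - 28) = 152*(-433/15) = -65816/15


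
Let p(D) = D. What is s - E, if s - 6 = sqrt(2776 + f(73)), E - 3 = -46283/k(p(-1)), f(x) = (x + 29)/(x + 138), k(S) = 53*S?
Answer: -46124/53 + sqrt(123611818)/211 ≈ -817.57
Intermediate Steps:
f(x) = (29 + x)/(138 + x)
E = 46442/53 (E = 3 - 46283/(53*(-1)) = 3 - 46283/(-53) = 3 - 46283*(-1/53) = 3 + 46283/53 = 46442/53 ≈ 876.26)
s = 6 + sqrt(123611818)/211 (s = 6 + sqrt(2776 + (29 + 73)/(138 + 73)) = 6 + sqrt(2776 + 102/211) = 6 + sqrt(585838/211) = 6 + sqrt(123611818)/211 ≈ 58.692)
s - E = (6 + sqrt(123611818)/211) - 1*46442/53 = (6 + sqrt(123611818)/211) - 46442/53 = -46124/53 + sqrt(123611818)/211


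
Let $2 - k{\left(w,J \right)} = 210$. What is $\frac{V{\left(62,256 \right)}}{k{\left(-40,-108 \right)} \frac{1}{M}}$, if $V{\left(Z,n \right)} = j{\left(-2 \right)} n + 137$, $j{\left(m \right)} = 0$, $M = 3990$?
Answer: $- \frac{273315}{104} \approx -2628.0$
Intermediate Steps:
$k{\left(w,J \right)} = -208$ ($k{\left(w,J \right)} = 2 - 210 = -208$)
$V{\left(Z,n \right)} = 137$ ($V{\left(Z,n \right)} = 0 n + 137 = 0 + 137 = 137$)
$\frac{V{\left(62,256 \right)}}{k{\left(-40,-108 \right)} \frac{1}{M}} = \frac{137}{\left(-208\right) \frac{1}{3990}} = \frac{137}{- \frac{104}{1995}} = 137 \left(- \frac{1995}{104}\right) = - \frac{273315}{104}$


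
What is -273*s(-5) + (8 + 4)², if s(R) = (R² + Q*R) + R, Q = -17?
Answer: -28521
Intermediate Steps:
s(R) = R² - 16*R (s(R) = (R² - 17*R) + R = R² - 16*R)
-273*s(-5) + (8 + 4)² = -(-1365)*(-16 - 5) + (8 + 4)² = -(-1365)*(-21) + 12² = -273*105 + 144 = -28665 + 144 = -28521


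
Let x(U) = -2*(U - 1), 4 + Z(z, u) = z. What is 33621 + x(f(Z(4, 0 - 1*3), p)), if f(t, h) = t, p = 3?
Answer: 33623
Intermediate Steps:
Z(z, u) = -4 + z
x(U) = 2 - 2*U (x(U) = -2*(-1 + U) = 2 - 2*U)
33621 + x(f(Z(4, 0 - 1*3), p)) = 33621 + (2 - 2*(-4 + 4)) = 33621 + (2 - 2*0) = 33621 + (2 + 0) = 33621 + 2 = 33623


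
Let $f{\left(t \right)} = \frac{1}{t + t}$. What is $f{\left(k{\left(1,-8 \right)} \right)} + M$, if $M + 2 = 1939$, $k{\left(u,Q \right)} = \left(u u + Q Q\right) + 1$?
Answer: $\frac{255685}{132} \approx 1937.0$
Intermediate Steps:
$k{\left(u,Q \right)} = 1 + Q^{2} + u^{2}$ ($k{\left(u,Q \right)} = \left(u^{2} + Q^{2}\right) + 1 = \left(Q^{2} + u^{2}\right) + 1 = 1 + Q^{2} + u^{2}$)
$f{\left(t \right)} = \frac{1}{2 t}$
$M = 1937$ ($M = -2 + 1939 = 1937$)
$f{\left(k{\left(1,-8 \right)} \right)} + M = \frac{1}{2 \left(1 + \left(-8\right)^{2} + 1^{2}\right)} + 1937 = \frac{1}{2 \left(1 + 64 + 1\right)} + 1937 = \frac{1}{2 \cdot 66} + 1937 = \frac{1}{2} \cdot \frac{1}{66} + 1937 = \frac{1}{132} + 1937 = \frac{255685}{132}$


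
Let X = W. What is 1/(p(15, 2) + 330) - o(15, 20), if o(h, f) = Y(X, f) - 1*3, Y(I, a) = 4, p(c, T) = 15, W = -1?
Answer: -344/345 ≈ -0.99710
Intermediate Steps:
X = -1
o(h, f) = 1 (o(h, f) = 4 - 1*3 = 4 - 3 = 1)
1/(p(15, 2) + 330) - o(15, 20) = 1/(15 + 330) - 1*1 = 1/345 - 1 = -344/345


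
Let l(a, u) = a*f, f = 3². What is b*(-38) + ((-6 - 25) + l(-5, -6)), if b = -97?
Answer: 3610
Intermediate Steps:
f = 9
l(a, u) = 9*a (l(a, u) = a*9 = 9*a)
b*(-38) + ((-6 - 25) + l(-5, -6)) = -97*(-38) + ((-6 - 25) + 9*(-5)) = 3686 + (-31 - 45) = 3686 - 76 = 3610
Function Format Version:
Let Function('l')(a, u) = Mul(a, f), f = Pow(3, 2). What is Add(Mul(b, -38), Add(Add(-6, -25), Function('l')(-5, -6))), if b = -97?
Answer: 3610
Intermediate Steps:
f = 9
Function('l')(a, u) = Mul(9, a) (Function('l')(a, u) = Mul(a, 9) = Mul(9, a))
Add(Mul(b, -38), Add(Add(-6, -25), Function('l')(-5, -6))) = Add(Mul(-97, -38), Add(Add(-6, -25), Mul(9, -5))) = Add(3686, Add(-31, -45)) = Add(3686, -76) = 3610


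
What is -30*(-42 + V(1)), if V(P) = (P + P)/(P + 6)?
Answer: 8760/7 ≈ 1251.4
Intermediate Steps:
V(P) = 2*P/(6 + P) (V(P) = (2*P)/(6 + P) = 2*P/(6 + P))
-30*(-42 + V(1)) = -30*(-42 + 2*1/(6 + 1)) = -30*(-42 + 2*1/7) = -30*(-42 + 2*1*(1/7)) = -30*(-42 + 2/7) = -30*(-292/7) = 8760/7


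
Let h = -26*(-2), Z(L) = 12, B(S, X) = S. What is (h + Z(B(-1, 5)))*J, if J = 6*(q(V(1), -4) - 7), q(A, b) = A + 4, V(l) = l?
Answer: -768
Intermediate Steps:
q(A, b) = 4 + A
h = 52
J = -12 (J = 6*((4 + 1) - 7) = 6*(5 - 7) = 6*(-2) = -12)
(h + Z(B(-1, 5)))*J = (52 + 12)*(-12) = 64*(-12) = -768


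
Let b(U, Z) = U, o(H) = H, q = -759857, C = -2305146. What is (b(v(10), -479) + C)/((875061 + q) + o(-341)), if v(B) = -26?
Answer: -2305172/114863 ≈ -20.069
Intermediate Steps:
(b(v(10), -479) + C)/((875061 + q) + o(-341)) = (-26 - 2305146)/((875061 - 759857) - 341) = -2305172/(115204 - 341) = -2305172/114863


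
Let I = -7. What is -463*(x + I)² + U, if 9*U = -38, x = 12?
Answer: -104213/9 ≈ -11579.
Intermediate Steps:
U = -38/9 (U = (⅑)*(-38) = -38/9 ≈ -4.2222)
-463*(x + I)² + U = -463*(12 - 7)² - 38/9 = -463*5² - 38/9 = -463*25 - 38/9 = -11575 - 38/9 = -104213/9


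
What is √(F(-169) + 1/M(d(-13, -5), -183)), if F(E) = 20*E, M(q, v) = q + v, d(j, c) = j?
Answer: 3*I*√73609/14 ≈ 58.138*I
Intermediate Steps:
√(F(-169) + 1/M(d(-13, -5), -183)) = √(20*(-169) + 1/(-13 - 183)) = √(-3380 + 1/(-196)) = √(-3380 - 1/196) = √(-662481/196) = 3*I*√73609/14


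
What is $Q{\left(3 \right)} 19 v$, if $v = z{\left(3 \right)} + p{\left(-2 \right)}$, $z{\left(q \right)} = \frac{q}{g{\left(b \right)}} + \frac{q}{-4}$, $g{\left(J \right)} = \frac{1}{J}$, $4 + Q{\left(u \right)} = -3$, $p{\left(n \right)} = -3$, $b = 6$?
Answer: $- \frac{7581}{4} \approx -1895.3$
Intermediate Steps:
$Q{\left(u \right)} = -7$ ($Q{\left(u \right)} = -4 - 3 = -7$)
$z{\left(q \right)} = \frac{23 q}{4}$ ($z{\left(q \right)} = \frac{q}{\frac{1}{6}} + \frac{q}{-4} = q \frac{1}{\frac{1}{6}} + q \left(- \frac{1}{4}\right) = q 6 - \frac{q}{4} = 6 q - \frac{q}{4} = \frac{23 q}{4}$)
$v = \frac{57}{4}$ ($v = \frac{23}{4} \cdot 3 - 3 = \frac{69}{4} - 3 = \frac{57}{4} \approx 14.25$)
$Q{\left(3 \right)} 19 v = \left(-7\right) 19 \cdot \frac{57}{4} = \left(-133\right) \frac{57}{4} = - \frac{7581}{4}$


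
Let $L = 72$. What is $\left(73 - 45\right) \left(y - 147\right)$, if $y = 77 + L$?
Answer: $56$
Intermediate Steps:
$y = 149$ ($y = 77 + 72 = 149$)
$\left(73 - 45\right) \left(y - 147\right) = \left(73 - 45\right) \left(149 - 147\right) = \left(73 - 45\right) 2 = 28 \cdot 2 = 56$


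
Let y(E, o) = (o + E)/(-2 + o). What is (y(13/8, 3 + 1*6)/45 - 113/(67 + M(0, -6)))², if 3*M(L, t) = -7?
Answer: 7018920841/2390036544 ≈ 2.9367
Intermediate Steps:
M(L, t) = -7/3 (M(L, t) = (⅓)*(-7) = -7/3)
y(E, o) = (E + o)/(-2 + o)
(y(13/8, 3 + 1*6)/45 - 113/(67 + M(0, -6)))² = (((13/8 + (3 + 1*6))/(-2 + (3 + 1*6)))/45 - 113/(67 - 7/3))² = (((13*(⅛) + (3 + 6))/(-2 + (3 + 6)))*(1/45) - 113/194/3)² = (((13/8 + 9)/(-2 + 9))*(1/45) - 113*3/194)² = (((85/8)/7)*(1/45) - 339/194)² = (((⅐)*(85/8))*(1/45) - 339/194)² = ((85/56)*(1/45) - 339/194)² = (17/504 - 339/194)² = (-83779/48888)² = 7018920841/2390036544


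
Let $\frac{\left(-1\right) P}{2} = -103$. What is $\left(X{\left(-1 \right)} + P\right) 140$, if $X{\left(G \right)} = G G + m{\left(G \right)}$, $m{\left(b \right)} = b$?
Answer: $28840$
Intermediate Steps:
$P = 206$ ($P = \left(-2\right) \left(-103\right) = 206$)
$X{\left(G \right)} = G + G^{2}$ ($X{\left(G \right)} = G G + G = G^{2} + G = G + G^{2}$)
$\left(X{\left(-1 \right)} + P\right) 140 = \left(- (1 - 1) + 206\right) 140 = \left(\left(-1\right) 0 + 206\right) 140 = \left(0 + 206\right) 140 = 206 \cdot 140 = 28840$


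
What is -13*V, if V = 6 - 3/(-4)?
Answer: -351/4 ≈ -87.750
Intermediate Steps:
V = 27/4 (V = 6 - 3*(-¼) = 6 + ¾ = 27/4 ≈ 6.7500)
-13*V = -13*27/4 = -351/4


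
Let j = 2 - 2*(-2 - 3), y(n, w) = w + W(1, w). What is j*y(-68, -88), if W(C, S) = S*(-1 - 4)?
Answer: 4224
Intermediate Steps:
W(C, S) = -5*S (W(C, S) = S*(-5) = -5*S)
y(n, w) = -4*w (y(n, w) = w - 5*w = -4*w)
j = 12 (j = 2 - 2*(-5) = 2 - 1*(-10) = 2 + 10 = 12)
j*y(-68, -88) = 12*(-4*(-88)) = 12*352 = 4224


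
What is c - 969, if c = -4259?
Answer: -5228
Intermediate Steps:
c - 969 = -4259 - 969 = -5228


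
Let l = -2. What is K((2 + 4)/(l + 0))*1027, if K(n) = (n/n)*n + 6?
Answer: 3081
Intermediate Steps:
K(n) = 6 + n (K(n) = 1*n + 6 = n + 6 = 6 + n)
K((2 + 4)/(l + 0))*1027 = (6 + (2 + 4)/(-2 + 0))*1027 = (6 + 6/(-2))*1027 = (6 + 6*(-1/2))*1027 = (6 - 3)*1027 = 3*1027 = 3081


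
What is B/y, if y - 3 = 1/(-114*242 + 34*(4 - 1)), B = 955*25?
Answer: 656228250/82457 ≈ 7958.4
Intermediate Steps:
B = 23875
y = 82457/27486 (y = 3 + 1/(-114*242 + 34*(4 - 1)) = 3 + 1/(-27588 + 34*3) = 3 + 1/(-27588 + 102) = 3 + 1/(-27486) = 3 - 1/27486 = 82457/27486 ≈ 3.0000)
B/y = 23875/(82457/27486) = 23875*(27486/82457) = 656228250/82457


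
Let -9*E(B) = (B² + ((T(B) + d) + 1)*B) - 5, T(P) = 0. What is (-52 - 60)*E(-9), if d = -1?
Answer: 8512/9 ≈ 945.78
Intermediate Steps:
E(B) = 5/9 - B²/9 (E(B) = -((B² + ((0 - 1) + 1)*B) - 5)/9 = -((B² + (-1 + 1)*B) - 5)/9 = -((B² + 0*B) - 5)/9 = -((B² + 0) - 5)/9 = -(B² - 5)/9 = -(-5 + B²)/9 = 5/9 - B²/9)
(-52 - 60)*E(-9) = (-52 - 60)*(5/9 - ⅑*(-9)²) = -112*(5/9 - ⅑*81) = -112*(5/9 - 9) = -112*(-76/9) = 8512/9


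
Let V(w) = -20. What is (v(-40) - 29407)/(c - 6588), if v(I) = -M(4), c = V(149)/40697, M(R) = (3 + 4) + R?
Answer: 598612173/134055928 ≈ 4.4654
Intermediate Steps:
M(R) = 7 + R
c = -20/40697 ≈ -0.00049144
v(I) = -11 (v(I) = -(7 + 4) = -1*11 = -11)
(v(-40) - 29407)/(c - 6588) = (-11 - 29407)/(-20/40697 - 6588) = -29418/(-268111856/40697) = -29418*(-40697/268111856) = 598612173/134055928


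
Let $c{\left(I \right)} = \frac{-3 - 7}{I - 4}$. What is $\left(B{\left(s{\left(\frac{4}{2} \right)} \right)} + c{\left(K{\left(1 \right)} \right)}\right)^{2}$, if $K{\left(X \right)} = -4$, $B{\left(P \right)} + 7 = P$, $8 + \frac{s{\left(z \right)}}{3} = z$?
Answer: $\frac{9025}{16} \approx 564.06$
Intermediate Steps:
$s{\left(z \right)} = -24 + 3 z$
$B{\left(P \right)} = -7 + P$
$c{\left(I \right)} = - \frac{10}{-4 + I}$
$\left(B{\left(s{\left(\frac{4}{2} \right)} \right)} + c{\left(K{\left(1 \right)} \right)}\right)^{2} = \left(\left(-7 - \left(24 - 3 \cdot \frac{4}{2}\right)\right) - \frac{10}{-4 - 4}\right)^{2} = \left(\left(-7 - \left(24 - 3 \cdot 4 \cdot \frac{1}{2}\right)\right) - \frac{10}{-8}\right)^{2} = \left(\left(-7 + \left(-24 + 3 \cdot 2\right)\right) - - \frac{5}{4}\right)^{2} = \left(\left(-7 + \left(-24 + 6\right)\right) + \frac{5}{4}\right)^{2} = \left(\left(-7 - 18\right) + \frac{5}{4}\right)^{2} = \left(-25 + \frac{5}{4}\right)^{2} = \left(- \frac{95}{4}\right)^{2} = \frac{9025}{16}$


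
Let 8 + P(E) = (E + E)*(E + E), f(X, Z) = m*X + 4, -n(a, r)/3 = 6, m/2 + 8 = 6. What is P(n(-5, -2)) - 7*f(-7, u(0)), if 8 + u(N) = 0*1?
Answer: 1064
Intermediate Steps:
m = -4 (m = -16 + 2*6 = -16 + 12 = -4)
n(a, r) = -18 (n(a, r) = -3*6 = -18)
u(N) = -8 (u(N) = -8 + 0*1 = -8 + 0 = -8)
f(X, Z) = 4 - 4*X (f(X, Z) = -4*X + 4 = 4 - 4*X)
P(E) = -8 + 4*E**2 (P(E) = -8 + (E + E)*(E + E) = -8 + (2*E)*(2*E) = -8 + 4*E**2)
P(n(-5, -2)) - 7*f(-7, u(0)) = (-8 + 4*(-18)**2) - 7*(4 - 4*(-7)) = (-8 + 4*324) - 7*(4 + 28) = (-8 + 1296) - 7*32 = 1288 - 224 = 1064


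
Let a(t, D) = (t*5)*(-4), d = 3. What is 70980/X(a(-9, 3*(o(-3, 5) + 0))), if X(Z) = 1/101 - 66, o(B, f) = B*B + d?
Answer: -1433796/1333 ≈ -1075.6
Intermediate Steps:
o(B, f) = 3 + B² (o(B, f) = B*B + 3 = B² + 3 = 3 + B²)
a(t, D) = -20*t (a(t, D) = (5*t)*(-4) = -20*t)
X(Z) = -6665/101 (X(Z) = 1/101 - 66 = -6665/101)
70980/X(a(-9, 3*(o(-3, 5) + 0))) = 70980/(-6665/101) = 70980*(-101/6665) = -1433796/1333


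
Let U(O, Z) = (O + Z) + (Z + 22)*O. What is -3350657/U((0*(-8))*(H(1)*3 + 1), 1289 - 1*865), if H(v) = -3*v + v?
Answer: -3350657/424 ≈ -7902.5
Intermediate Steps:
H(v) = -2*v
U(O, Z) = O + Z + O*(22 + Z) (U(O, Z) = (O + Z) + (22 + Z)*O = (O + Z) + O*(22 + Z) = O + Z + O*(22 + Z))
-3350657/U((0*(-8))*(H(1)*3 + 1), 1289 - 1*865) = -3350657/((1289 - 1*865) + 23*((0*(-8))*(-2*1*3 + 1)) + ((0*(-8))*(-2*1*3 + 1))*(1289 - 1*865)) = -3350657/((1289 - 865) + 23*(0*(-2*3 + 1)) + (0*(-2*3 + 1))*(1289 - 865)) = -3350657/(424 + 23*(0*(-6 + 1)) + (0*(-6 + 1))*424) = -3350657/(424 + 23*(0*(-5)) + (0*(-5))*424) = -3350657/(424 + 23*0 + 0*424) = -3350657/(424 + 0 + 0) = -3350657/424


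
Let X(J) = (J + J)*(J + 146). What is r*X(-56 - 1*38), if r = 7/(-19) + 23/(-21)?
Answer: 5709184/399 ≈ 14309.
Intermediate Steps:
r = -584/399 (r = 7*(-1/19) + 23*(-1/21) = -7/19 - 23/21 = -584/399 ≈ -1.4637)
X(J) = 2*J*(146 + J) (X(J) = (2*J)*(146 + J) = 2*J*(146 + J))
r*X(-56 - 1*38) = -1168*(-56 - 1*38)*(146 + (-56 - 1*38))/399 = -1168*(-56 - 38)*(146 + (-56 - 38))/399 = -1168*(-94)*(146 - 94)/399 = -1168*(-94)*52/399 = -584/399*(-9776) = 5709184/399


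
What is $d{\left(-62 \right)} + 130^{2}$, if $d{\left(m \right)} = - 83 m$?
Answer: $22046$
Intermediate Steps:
$d{\left(-62 \right)} + 130^{2} = \left(-83\right) \left(-62\right) + 130^{2} = 5146 + 16900 = 22046$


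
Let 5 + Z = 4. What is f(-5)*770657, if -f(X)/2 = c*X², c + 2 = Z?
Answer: 115598550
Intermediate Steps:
Z = -1 (Z = -5 + 4 = -1)
c = -3 (c = -2 - 1 = -3)
f(X) = 6*X² (f(X) = -(-6)*X² = 6*X²)
f(-5)*770657 = (6*(-5)²)*770657 = (6*25)*770657 = 150*770657 = 115598550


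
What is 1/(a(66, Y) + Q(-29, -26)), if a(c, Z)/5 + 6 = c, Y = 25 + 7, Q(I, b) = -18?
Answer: 1/282 ≈ 0.0035461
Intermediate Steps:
Y = 32
a(c, Z) = -30 + 5*c
1/(a(66, Y) + Q(-29, -26)) = 1/((-30 + 5*66) - 18) = 1/((-30 + 330) - 18) = 1/(300 - 18) = 1/282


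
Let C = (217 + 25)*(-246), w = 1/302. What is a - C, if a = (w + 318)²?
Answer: 14652661897/91204 ≈ 1.6066e+5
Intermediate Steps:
w = 1/302 ≈ 0.0033113
a = 9223105369/91204 (a = (1/302 + 318)² = (96037/302)² = 9223105369/91204 ≈ 1.0113e+5)
C = -59532 (C = 242*(-246) = -59532)
a - C = 9223105369/91204 - 1*(-59532) = 9223105369/91204 + 59532 = 14652661897/91204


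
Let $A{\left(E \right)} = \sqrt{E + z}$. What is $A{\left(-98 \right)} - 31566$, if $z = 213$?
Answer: $-31566 + \sqrt{115} \approx -31555.0$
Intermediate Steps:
$A{\left(E \right)} = \sqrt{213 + E}$ ($A{\left(E \right)} = \sqrt{E + 213} = \sqrt{213 + E}$)
$A{\left(-98 \right)} - 31566 = \sqrt{213 - 98} - 31566 = \sqrt{115} - 31566 = -31566 + \sqrt{115}$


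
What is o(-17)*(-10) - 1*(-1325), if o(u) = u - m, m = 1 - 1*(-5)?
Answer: 1555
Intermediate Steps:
m = 6 (m = 1 + 5 = 6)
o(u) = -6 + u (o(u) = u - 1*6 = u - 6 = -6 + u)
o(-17)*(-10) - 1*(-1325) = (-6 - 17)*(-10) - 1*(-1325) = -23*(-10) + 1325 = 230 + 1325 = 1555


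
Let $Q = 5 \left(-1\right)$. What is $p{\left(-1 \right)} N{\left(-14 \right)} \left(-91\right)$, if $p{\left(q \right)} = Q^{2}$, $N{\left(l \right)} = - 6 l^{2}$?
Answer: $2675400$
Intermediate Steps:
$Q = -5$
$p{\left(q \right)} = 25$ ($p{\left(q \right)} = \left(-5\right)^{2} = 25$)
$p{\left(-1 \right)} N{\left(-14 \right)} \left(-91\right) = 25 \left(- 6 \left(-14\right)^{2}\right) \left(-91\right) = 25 \left(\left(-6\right) 196\right) \left(-91\right) = 25 \left(-1176\right) \left(-91\right) = \left(-29400\right) \left(-91\right) = 2675400$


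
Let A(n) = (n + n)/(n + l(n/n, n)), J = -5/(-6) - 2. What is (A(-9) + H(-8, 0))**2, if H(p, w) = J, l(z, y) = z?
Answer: 169/144 ≈ 1.1736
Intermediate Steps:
J = -7/6 (J = -5*(-1/6) - 2 = 5/6 - 2 = -7/6 ≈ -1.1667)
A(n) = 2*n/(1 + n) (A(n) = (n + n)/(n + n/n) = (2*n)/(n + 1) = (2*n)/(1 + n) = 2*n/(1 + n))
H(p, w) = -7/6
(A(-9) + H(-8, 0))**2 = (2*(-9)/(1 - 9) - 7/6)**2 = (2*(-9)/(-8) - 7/6)**2 = (2*(-9)*(-1/8) - 7/6)**2 = (9/4 - 7/6)**2 = (13/12)**2 = 169/144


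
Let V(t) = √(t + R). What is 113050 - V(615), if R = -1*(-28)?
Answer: 113050 - √643 ≈ 1.1302e+5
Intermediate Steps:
R = 28
V(t) = √(28 + t) (V(t) = √(t + 28) = √(28 + t))
113050 - V(615) = 113050 - √(28 + 615) = 113050 - √643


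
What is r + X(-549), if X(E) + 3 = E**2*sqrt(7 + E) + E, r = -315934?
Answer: -316486 + 301401*I*sqrt(542) ≈ -3.1649e+5 + 7.0169e+6*I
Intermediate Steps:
X(E) = -3 + E + E**2*sqrt(7 + E) (X(E) = -3 + (E**2*sqrt(7 + E) + E) = -3 + (E + E**2*sqrt(7 + E)) = -3 + E + E**2*sqrt(7 + E))
r + X(-549) = -315934 + (-3 - 549 + (-549)**2*sqrt(7 - 549)) = -315934 + (-3 - 549 + 301401*sqrt(-542)) = -315934 + (-3 - 549 + 301401*(I*sqrt(542))) = -315934 + (-3 - 549 + 301401*I*sqrt(542)) = -315934 + (-552 + 301401*I*sqrt(542)) = -316486 + 301401*I*sqrt(542)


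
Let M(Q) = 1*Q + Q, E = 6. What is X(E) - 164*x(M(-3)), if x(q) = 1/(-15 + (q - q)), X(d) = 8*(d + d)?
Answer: 1604/15 ≈ 106.93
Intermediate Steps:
M(Q) = 2*Q (M(Q) = Q + Q = 2*Q)
X(d) = 16*d (X(d) = 8*(2*d) = 16*d)
x(q) = -1/15 (x(q) = 1/(-15 + 0) = 1/(-15) = -1/15)
X(E) - 164*x(M(-3)) = 16*6 - 164*(-1/15) = 96 + 164/15 = 1604/15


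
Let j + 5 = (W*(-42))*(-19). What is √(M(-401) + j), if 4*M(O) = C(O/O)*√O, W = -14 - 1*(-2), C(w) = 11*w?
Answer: √(-38324 + 11*I*√401)/2 ≈ 0.2813 + 97.883*I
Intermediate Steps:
W = -12 (W = -14 + 2 = -12)
M(O) = 11*√O/4 (M(O) = ((11*(O/O))*√O)/4 = ((11*1)*√O)/4 = (11*√O)/4 = 11*√O/4)
j = -9581 (j = -5 - 12*(-42)*(-19) = -5 + 504*(-19) = -5 - 9576 = -9581)
√(M(-401) + j) = √(11*√(-401)/4 - 9581) = √(11*(I*√401)/4 - 9581) = √(11*I*√401/4 - 9581) = √(-9581 + 11*I*√401/4)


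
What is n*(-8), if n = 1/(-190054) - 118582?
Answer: 90147933716/95027 ≈ 9.4866e+5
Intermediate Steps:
n = -22536983429/190054 (n = -1/190054 - 118582 = -22536983429/190054 ≈ -1.1858e+5)
n*(-8) = -22536983429/190054*(-8) = 90147933716/95027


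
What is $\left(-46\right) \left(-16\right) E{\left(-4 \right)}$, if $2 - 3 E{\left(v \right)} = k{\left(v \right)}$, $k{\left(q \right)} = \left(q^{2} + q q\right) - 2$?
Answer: $- \frac{20608}{3} \approx -6869.3$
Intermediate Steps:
$k{\left(q \right)} = -2 + 2 q^{2}$ ($k{\left(q \right)} = \left(q^{2} + q^{2}\right) - 2 = 2 q^{2} - 2 = -2 + 2 q^{2}$)
$E{\left(v \right)} = \frac{4}{3} - \frac{2 v^{2}}{3}$ ($E{\left(v \right)} = \frac{2}{3} - \frac{-2 + 2 v^{2}}{3} = \frac{2}{3} - \left(- \frac{2}{3} + \frac{2 v^{2}}{3}\right) = \frac{4}{3} - \frac{2 v^{2}}{3}$)
$\left(-46\right) \left(-16\right) E{\left(-4 \right)} = \left(-46\right) \left(-16\right) \left(\frac{4}{3} - \frac{2 \left(-4\right)^{2}}{3}\right) = 736 \left(\frac{4}{3} - \frac{32}{3}\right) = 736 \left(- \frac{28}{3}\right) = - \frac{20608}{3}$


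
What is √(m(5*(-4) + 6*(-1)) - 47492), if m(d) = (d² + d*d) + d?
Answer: I*√46166 ≈ 214.86*I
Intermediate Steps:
m(d) = d + 2*d² (m(d) = (d² + d²) + d = 2*d² + d = d + 2*d²)
√(m(5*(-4) + 6*(-1)) - 47492) = √((5*(-4) + 6*(-1))*(1 + 2*(5*(-4) + 6*(-1))) - 47492) = √((-20 - 6)*(1 + 2*(-20 - 6)) - 47492) = √(-26*(1 + 2*(-26)) - 47492) = √(-26*(1 - 52) - 47492) = √(-26*(-51) - 47492) = √(1326 - 47492) = √(-46166) = I*√46166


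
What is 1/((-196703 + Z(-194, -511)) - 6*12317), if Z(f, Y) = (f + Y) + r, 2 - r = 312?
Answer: -1/271620 ≈ -3.6816e-6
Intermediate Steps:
r = -310 (r = 2 - 1*312 = 2 - 312 = -310)
Z(f, Y) = -310 + Y + f (Z(f, Y) = (f + Y) - 310 = (Y + f) - 310 = -310 + Y + f)
1/((-196703 + Z(-194, -511)) - 6*12317) = 1/((-196703 + (-310 - 511 - 194)) - 6*12317) = 1/((-196703 - 1015) - 73902) = 1/(-197718 - 73902) = 1/(-271620) = -1/271620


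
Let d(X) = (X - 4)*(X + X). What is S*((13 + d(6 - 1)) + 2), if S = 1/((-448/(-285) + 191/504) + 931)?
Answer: 1197000/44669689 ≈ 0.026797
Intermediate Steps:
d(X) = 2*X*(-4 + X) (d(X) = (-4 + X)*(2*X) = 2*X*(-4 + X))
S = 47880/44669689 (S = 1/((-448*(-1/285) + 191*(1/504)) + 931) = 1/((448/285 + 191/504) + 931) = 1/(93409/47880 + 931) = 1/(44669689/47880) = 47880/44669689 ≈ 0.0010719)
S*((13 + d(6 - 1)) + 2) = 47880*((13 + 2*(6 - 1)*(-4 + (6 - 1))) + 2)/44669689 = 47880*((13 + 2*5*(-4 + 5)) + 2)/44669689 = 47880*((13 + 2*5*1) + 2)/44669689 = 47880*((13 + 10) + 2)/44669689 = 47880*(23 + 2)/44669689 = (47880/44669689)*25 = 1197000/44669689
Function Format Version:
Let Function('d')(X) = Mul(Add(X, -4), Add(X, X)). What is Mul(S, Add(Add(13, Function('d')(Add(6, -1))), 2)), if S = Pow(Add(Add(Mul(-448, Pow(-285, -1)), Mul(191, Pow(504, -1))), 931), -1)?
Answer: Rational(1197000, 44669689) ≈ 0.026797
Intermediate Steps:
Function('d')(X) = Mul(2, X, Add(-4, X)) (Function('d')(X) = Mul(Add(-4, X), Mul(2, X)) = Mul(2, X, Add(-4, X)))
S = Rational(47880, 44669689) (S = Pow(Add(Add(Mul(-448, Rational(-1, 285)), Mul(191, Rational(1, 504))), 931), -1) = Pow(Add(Add(Rational(448, 285), Rational(191, 504)), 931), -1) = Pow(Add(Rational(93409, 47880), 931), -1) = Pow(Rational(44669689, 47880), -1) = Rational(47880, 44669689) ≈ 0.0010719)
Mul(S, Add(Add(13, Function('d')(Add(6, -1))), 2)) = Mul(Rational(47880, 44669689), Add(Add(13, Mul(2, Add(6, -1), Add(-4, Add(6, -1)))), 2)) = Mul(Rational(47880, 44669689), Add(Add(13, Mul(2, 5, Add(-4, 5))), 2)) = Mul(Rational(47880, 44669689), Add(Add(13, Mul(2, 5, 1)), 2)) = Mul(Rational(47880, 44669689), Add(Add(13, 10), 2)) = Mul(Rational(47880, 44669689), Add(23, 2)) = Mul(Rational(47880, 44669689), 25) = Rational(1197000, 44669689)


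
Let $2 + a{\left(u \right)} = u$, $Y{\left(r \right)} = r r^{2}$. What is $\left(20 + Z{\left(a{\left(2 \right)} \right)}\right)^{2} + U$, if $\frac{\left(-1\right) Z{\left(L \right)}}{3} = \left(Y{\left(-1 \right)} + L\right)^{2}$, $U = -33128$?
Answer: $-32839$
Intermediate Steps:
$Y{\left(r \right)} = r^{3}$
$a{\left(u \right)} = -2 + u$
$Z{\left(L \right)} = - 3 \left(-1 + L\right)^{2}$ ($Z{\left(L \right)} = - 3 \left(\left(-1\right)^{3} + L\right)^{2} = - 3 \left(-1 + L\right)^{2}$)
$\left(20 + Z{\left(a{\left(2 \right)} \right)}\right)^{2} + U = \left(20 - 3 \left(-1 + \left(-2 + 2\right)\right)^{2}\right)^{2} - 33128 = \left(20 - 3 \left(-1 + 0\right)^{2}\right)^{2} - 33128 = \left(20 - 3 \left(-1\right)^{2}\right)^{2} - 33128 = \left(20 - 3\right)^{2} - 33128 = 17^{2} - 33128 = 289 - 33128 = -32839$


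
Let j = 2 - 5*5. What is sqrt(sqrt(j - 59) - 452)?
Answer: sqrt(-452 + I*sqrt(82)) ≈ 0.213 + 21.261*I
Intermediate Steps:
j = -23 (j = 2 - 25 = -23)
sqrt(sqrt(j - 59) - 452) = sqrt(sqrt(-23 - 59) - 452) = sqrt(sqrt(-82) - 452) = sqrt(I*sqrt(82) - 452) = sqrt(-452 + I*sqrt(82))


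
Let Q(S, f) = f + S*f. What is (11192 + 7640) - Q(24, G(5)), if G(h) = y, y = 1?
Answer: 18807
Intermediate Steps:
G(h) = 1
(11192 + 7640) - Q(24, G(5)) = (11192 + 7640) - (1 + 24) = 18832 - 25 = 18807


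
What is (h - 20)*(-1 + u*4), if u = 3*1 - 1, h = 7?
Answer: -91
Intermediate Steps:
u = 2 (u = 3 - 1 = 2)
(h - 20)*(-1 + u*4) = (7 - 20)*(-1 + 2*4) = -13*(-1 + 8) = -13*7 = -91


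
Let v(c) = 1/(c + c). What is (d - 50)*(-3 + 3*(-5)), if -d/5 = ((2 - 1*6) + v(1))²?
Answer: 4005/2 ≈ 2002.5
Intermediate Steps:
v(c) = 1/(2*c)
d = -245/4 (d = -5*((2 - 1*6) + (½)/1)² = -5*((2 - 6) + (½)*1)² = -5*(-4 + ½)² = -5*(-7/2)² = -5*49/4 = -245/4 ≈ -61.250)
(d - 50)*(-3 + 3*(-5)) = (-245/4 - 50)*(-3 + 3*(-5)) = -445*(-3 - 15)/4 = -445/4*(-18) = 4005/2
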